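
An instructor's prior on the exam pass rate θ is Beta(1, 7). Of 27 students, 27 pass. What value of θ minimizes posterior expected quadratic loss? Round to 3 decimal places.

0.800

Posterior: Beta(1+27, 7+0) = Beta(28, 7).
Mode = (28−1)/(28+7−2) = 27/33 = 0.818.
Mean = 28/(28+7) = 28/35 = 0.800.
Quadratic loss ⇒ the optimal estimator is the posterior mean.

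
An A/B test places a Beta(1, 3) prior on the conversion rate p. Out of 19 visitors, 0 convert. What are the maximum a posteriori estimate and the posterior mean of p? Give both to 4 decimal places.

Posterior: Beta(1+0, 3+19) = Beta(1, 22).
Since α = 1 ≤ 1 and β > 1, the Beta density is monotone decreasing on [0,1]; the mode is at 0.
Mean = 1/(1+22) = 0.0435.

MAP = 0.0000; posterior mean = 0.0435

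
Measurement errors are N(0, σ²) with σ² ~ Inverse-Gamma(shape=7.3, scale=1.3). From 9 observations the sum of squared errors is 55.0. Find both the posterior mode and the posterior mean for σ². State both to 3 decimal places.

Posterior: Inverse-Gamma(shape = 7.3+9/2 = 11.8, scale = 1.3+55.0/2 = 28.8).
Mode = β/(α+1) = 28.8/12.8 = 2.250.
Mean = β/(α−1) = 28.8/10.8 = 2.667.

σ²_MAP = 2.250, E[σ²|data] = 2.667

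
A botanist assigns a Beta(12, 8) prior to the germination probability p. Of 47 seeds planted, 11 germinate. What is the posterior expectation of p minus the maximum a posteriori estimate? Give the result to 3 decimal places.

0.005

Posterior: Beta(12+11, 8+36) = Beta(23, 44).
Mode = (23−1)/(23+44−2) = 22/65 = 0.338.
Mean = 23/(23+44) = 23/67 = 0.343.
Difference = 0.343 − 0.338 = 0.005.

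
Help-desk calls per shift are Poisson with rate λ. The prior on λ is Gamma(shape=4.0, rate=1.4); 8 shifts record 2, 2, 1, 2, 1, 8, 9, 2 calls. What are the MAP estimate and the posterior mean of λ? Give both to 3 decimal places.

Σ counts = 27. Posterior: Gamma(shape = 4.0+27 = 31.0, rate = 1.4+8 = 9.4).
Mode = (α−1)/β = 30.0/9.4 = 3.191.
Mean = α/β = 31.0/9.4 = 3.298.

λ_MAP = 3.191, E[λ|data] = 3.298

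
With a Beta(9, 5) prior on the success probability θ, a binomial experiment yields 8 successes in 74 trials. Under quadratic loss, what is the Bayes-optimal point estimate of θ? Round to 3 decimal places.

Posterior: Beta(9+8, 5+66) = Beta(17, 71).
Mode = (17−1)/(17+71−2) = 16/86 = 0.186.
Mean = 17/(17+71) = 17/88 = 0.193.
Quadratic loss ⇒ the optimal estimator is the posterior mean.

0.193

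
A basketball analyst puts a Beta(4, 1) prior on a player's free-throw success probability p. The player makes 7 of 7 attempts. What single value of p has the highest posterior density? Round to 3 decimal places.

1.000

Posterior: Beta(4+7, 1+0) = Beta(11, 1).
Since β = 1 ≤ 1 and α > 1, the Beta density is monotone increasing on [0,1]; the mode is at 1.
Mean = 11/(11+1) = 0.917.
This is the posterior mode — the MAP estimate.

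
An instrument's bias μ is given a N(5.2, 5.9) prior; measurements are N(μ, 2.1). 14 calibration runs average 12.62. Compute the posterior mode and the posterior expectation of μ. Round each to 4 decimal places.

μ_MAP = 12.4360, E[μ|data] = 12.4360

Posterior for μ is Normal. Precision-weighted mean: (1/5.9·5.2 + 14/2.1·12.62) / (1/5.9 + 14/2.1) = 12.4360.
A Normal posterior is symmetric, so mode = mean.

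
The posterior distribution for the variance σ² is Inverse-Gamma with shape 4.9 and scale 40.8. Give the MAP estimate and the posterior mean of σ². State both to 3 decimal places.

Mode = β/(α+1) = 40.8/5.9 = 6.915.
Mean = β/(α−1) = 40.8/3.9 = 10.462.

MAP estimate = 6.915, posterior mean = 10.462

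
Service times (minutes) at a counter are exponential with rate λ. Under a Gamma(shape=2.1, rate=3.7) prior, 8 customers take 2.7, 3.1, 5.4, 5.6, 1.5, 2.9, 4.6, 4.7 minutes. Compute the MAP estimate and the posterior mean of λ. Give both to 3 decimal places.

MAP = 0.266, posterior mean = 0.295

Σ times = 30.5. Posterior: Gamma(shape = 2.1+8 = 10.1, rate = 3.7+30.5 = 34.2).
Mode = (α−1)/β = 9.1/34.2 = 0.266.
Mean = α/β = 10.1/34.2 = 0.295.
The posterior is right-skewed, so the mean exceeds the mode.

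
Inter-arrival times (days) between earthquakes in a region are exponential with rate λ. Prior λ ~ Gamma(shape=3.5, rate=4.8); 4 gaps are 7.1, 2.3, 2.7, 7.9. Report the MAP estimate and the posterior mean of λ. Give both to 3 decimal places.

Σ times = 20.0. Posterior: Gamma(shape = 3.5+4 = 7.5, rate = 4.8+20.0 = 24.8).
Mode = (α−1)/β = 6.5/24.8 = 0.262.
Mean = α/β = 7.5/24.8 = 0.302.

MAP = 0.262; posterior mean = 0.302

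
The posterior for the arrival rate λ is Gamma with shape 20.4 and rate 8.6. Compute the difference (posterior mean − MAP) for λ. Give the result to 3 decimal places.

Mode = (α−1)/β = 19.4/8.6 = 2.256.
Mean = α/β = 20.4/8.6 = 2.372.
Difference = 2.372 − 2.256 = 0.116.
The posterior is right-skewed, so the mean exceeds the mode.

0.116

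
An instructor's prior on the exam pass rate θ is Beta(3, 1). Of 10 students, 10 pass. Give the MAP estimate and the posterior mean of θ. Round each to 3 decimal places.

MAP = 1.000, posterior mean = 0.929

Posterior: Beta(3+10, 1+0) = Beta(13, 1).
Since β = 1 ≤ 1 and α > 1, the Beta density is monotone increasing on [0,1]; the mode is at 1.
Mean = 13/(13+1) = 0.929.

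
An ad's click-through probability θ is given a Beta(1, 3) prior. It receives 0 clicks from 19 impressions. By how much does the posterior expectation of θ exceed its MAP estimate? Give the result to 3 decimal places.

0.043

Posterior: Beta(1+0, 3+19) = Beta(1, 22).
Since α = 1 ≤ 1 and β > 1, the Beta density is monotone decreasing on [0,1]; the mode is at 0.
Mean = 1/(1+22) = 0.043.
Difference = 0.043 − 0.000 = 0.043.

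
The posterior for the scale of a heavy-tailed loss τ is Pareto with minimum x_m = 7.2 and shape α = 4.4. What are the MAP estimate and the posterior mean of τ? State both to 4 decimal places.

The Pareto density is strictly decreasing on [x_m, ∞), so the mode is x_m = 7.2000.
Mean = α·x_m/(α−1) = 4.4·7.2/3.4 = 9.3176.

τ_MAP = 7.2000, E[τ|data] = 9.3176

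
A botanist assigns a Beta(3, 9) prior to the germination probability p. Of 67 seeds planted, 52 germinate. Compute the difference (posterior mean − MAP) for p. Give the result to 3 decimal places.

-0.005

Posterior: Beta(3+52, 9+15) = Beta(55, 24).
Mode = (55−1)/(55+24−2) = 54/77 = 0.701.
Mean = 55/(55+24) = 55/79 = 0.696.
Difference = 0.696 − 0.701 = -0.005.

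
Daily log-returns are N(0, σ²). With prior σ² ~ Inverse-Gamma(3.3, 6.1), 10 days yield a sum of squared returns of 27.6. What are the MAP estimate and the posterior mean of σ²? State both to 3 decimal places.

MAP = 2.140, posterior mean = 2.726

Posterior: Inverse-Gamma(shape = 3.3+10/2 = 8.3, scale = 6.1+27.6/2 = 19.9).
Mode = β/(α+1) = 19.9/9.3 = 2.140.
Mean = β/(α−1) = 19.9/7.3 = 2.726.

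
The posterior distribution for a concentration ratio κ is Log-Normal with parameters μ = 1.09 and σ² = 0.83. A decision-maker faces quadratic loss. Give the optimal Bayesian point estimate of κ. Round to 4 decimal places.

Mode = exp(μ − σ²) = exp(0.26) = 1.2969.
Mean = exp(μ + σ²/2) = exp(1.505) = 4.5042.
Quadratic loss ⇒ the optimal estimator is the posterior mean.

4.5042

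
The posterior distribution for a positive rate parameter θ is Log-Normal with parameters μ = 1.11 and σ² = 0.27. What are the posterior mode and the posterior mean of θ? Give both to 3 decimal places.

posterior mode = 2.316, posterior mean = 3.473

Mode = exp(μ − σ²) = exp(0.84) = 2.316.
Mean = exp(μ + σ²/2) = exp(1.245) = 3.473.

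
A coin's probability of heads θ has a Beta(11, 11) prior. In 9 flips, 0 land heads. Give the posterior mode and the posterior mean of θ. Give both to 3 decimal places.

MAP = 0.345; posterior mean = 0.355

Posterior: Beta(11+0, 11+9) = Beta(11, 20).
Mode = (11−1)/(11+20−2) = 10/29 = 0.345.
Mean = 11/(11+20) = 11/31 = 0.355.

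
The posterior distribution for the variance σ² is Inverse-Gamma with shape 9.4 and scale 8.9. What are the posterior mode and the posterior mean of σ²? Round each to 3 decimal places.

MAP: 0.856. Posterior mean: 1.060.

Mode = β/(α+1) = 8.9/10.4 = 0.856.
Mean = β/(α−1) = 8.9/8.4 = 1.060.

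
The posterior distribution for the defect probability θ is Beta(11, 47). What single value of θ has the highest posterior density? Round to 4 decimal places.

0.1786

Mode = (11−1)/(11+47−2) = 10/56 = 0.1786.
Mean = 11/(11+47) = 11/58 = 0.1897.
This is the posterior mode — the MAP estimate.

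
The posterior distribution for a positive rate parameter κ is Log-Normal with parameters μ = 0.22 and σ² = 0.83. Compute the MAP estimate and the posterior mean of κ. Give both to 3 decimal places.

MAP = 0.543; posterior mean = 1.887

Mode = exp(μ − σ²) = exp(-0.61) = 0.543.
Mean = exp(μ + σ²/2) = exp(0.635) = 1.887.
The mean is pulled above the mode by the posterior's right skew.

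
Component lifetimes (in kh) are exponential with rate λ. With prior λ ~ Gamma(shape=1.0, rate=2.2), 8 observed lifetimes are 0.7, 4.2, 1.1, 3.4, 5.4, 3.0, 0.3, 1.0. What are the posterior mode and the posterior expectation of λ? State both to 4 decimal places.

Σ times = 19.1. Posterior: Gamma(shape = 1.0+8 = 9.0, rate = 2.2+19.1 = 21.3).
Mode = (α−1)/β = 8.0/21.3 = 0.3756.
Mean = α/β = 9.0/21.3 = 0.4225.

MAP: 0.3756. Posterior mean: 0.4225.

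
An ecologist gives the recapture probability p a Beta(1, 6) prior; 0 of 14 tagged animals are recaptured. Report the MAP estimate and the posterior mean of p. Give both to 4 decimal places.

Posterior: Beta(1+0, 6+14) = Beta(1, 20).
Since α = 1 ≤ 1 and β > 1, the Beta density is monotone decreasing on [0,1]; the mode is at 0.
Mean = 1/(1+20) = 0.0476.

MAP = 0.0000; posterior mean = 0.0476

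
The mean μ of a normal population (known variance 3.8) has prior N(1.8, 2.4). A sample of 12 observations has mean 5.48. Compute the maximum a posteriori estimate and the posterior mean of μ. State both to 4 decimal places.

Posterior for μ is Normal. Precision-weighted mean: (1/2.4·1.8 + 12/3.8·5.48) / (1/2.4 + 12/3.8) = 5.0510.
A Normal posterior is symmetric, so mode = mean.

μ_MAP = 5.0510, E[μ|data] = 5.0510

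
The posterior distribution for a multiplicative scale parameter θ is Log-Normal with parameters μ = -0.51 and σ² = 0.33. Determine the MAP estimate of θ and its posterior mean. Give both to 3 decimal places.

MAP = 0.432; posterior mean = 0.708

Mode = exp(μ − σ²) = exp(-0.84) = 0.432.
Mean = exp(μ + σ²/2) = exp(-0.345) = 0.708.
Mean > mode: the posterior has a right tail.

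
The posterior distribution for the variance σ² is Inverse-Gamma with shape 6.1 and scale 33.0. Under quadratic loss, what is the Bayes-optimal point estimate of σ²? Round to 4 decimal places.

Mode = β/(α+1) = 33.0/7.1 = 4.6479.
Mean = β/(α−1) = 33.0/5.1 = 6.4706.
Quadratic loss ⇒ the optimal estimator is the posterior mean.

6.4706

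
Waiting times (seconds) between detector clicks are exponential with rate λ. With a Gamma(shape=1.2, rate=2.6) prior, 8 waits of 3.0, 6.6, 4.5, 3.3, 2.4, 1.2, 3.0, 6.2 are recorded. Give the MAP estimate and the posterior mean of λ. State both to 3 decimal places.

Σ times = 30.2. Posterior: Gamma(shape = 1.2+8 = 9.2, rate = 2.6+30.2 = 32.8).
Mode = (α−1)/β = 8.2/32.8 = 0.250.
Mean = α/β = 9.2/32.8 = 0.280.
Right-skewed posterior ⇒ mode < mean.

λ_MAP = 0.250, E[λ|data] = 0.280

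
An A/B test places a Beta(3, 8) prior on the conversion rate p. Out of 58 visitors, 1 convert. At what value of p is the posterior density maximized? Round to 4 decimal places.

0.0448

Posterior: Beta(3+1, 8+57) = Beta(4, 65).
Mode = (4−1)/(4+65−2) = 3/67 = 0.0448.
Mean = 4/(4+65) = 4/69 = 0.0580.
This is the posterior mode — the MAP estimate.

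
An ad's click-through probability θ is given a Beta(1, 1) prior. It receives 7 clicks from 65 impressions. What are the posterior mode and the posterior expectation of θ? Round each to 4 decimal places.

Posterior: Beta(1+7, 1+58) = Beta(8, 59).
Mode = (8−1)/(8+59−2) = 7/65 = 0.1077.
Mean = 8/(8+59) = 8/67 = 0.1194.
Mean > mode: the posterior has a right tail.

MAP = 0.1077; posterior mean = 0.1194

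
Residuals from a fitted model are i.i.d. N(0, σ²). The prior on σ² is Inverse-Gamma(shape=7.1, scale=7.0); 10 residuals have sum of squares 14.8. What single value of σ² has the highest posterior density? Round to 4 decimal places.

Posterior: Inverse-Gamma(shape = 7.1+10/2 = 12.1, scale = 7.0+14.8/2 = 14.4).
Mode = β/(α+1) = 14.4/13.1 = 1.0992.
Mean = β/(α−1) = 14.4/11.1 = 1.2973.
This is the posterior mode — the MAP estimate.

1.0992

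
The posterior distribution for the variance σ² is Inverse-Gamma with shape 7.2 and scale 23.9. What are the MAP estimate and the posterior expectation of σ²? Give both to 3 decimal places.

MAP = 2.915; posterior mean = 3.855

Mode = β/(α+1) = 23.9/8.2 = 2.915.
Mean = β/(α−1) = 23.9/6.2 = 3.855.
The mean is pulled above the mode by the posterior's right skew.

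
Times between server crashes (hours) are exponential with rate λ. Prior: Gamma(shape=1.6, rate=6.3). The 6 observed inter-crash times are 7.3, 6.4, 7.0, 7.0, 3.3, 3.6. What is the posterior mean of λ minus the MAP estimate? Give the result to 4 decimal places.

0.0244

Σ times = 34.6. Posterior: Gamma(shape = 1.6+6 = 7.6, rate = 6.3+34.6 = 40.9).
Mode = (α−1)/β = 6.6/40.9 = 0.1614.
Mean = α/β = 7.6/40.9 = 0.1858.
Difference = 0.1858 − 0.1614 = 0.0244.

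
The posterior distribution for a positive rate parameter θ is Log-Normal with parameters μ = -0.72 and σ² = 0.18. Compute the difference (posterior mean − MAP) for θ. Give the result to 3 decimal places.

Mode = exp(μ − σ²) = exp(-0.90) = 0.407.
Mean = exp(μ + σ²/2) = exp(-0.630) = 0.533.
Difference = 0.533 − 0.407 = 0.126.

0.126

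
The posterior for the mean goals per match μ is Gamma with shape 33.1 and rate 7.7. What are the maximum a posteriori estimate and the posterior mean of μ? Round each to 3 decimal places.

Mode = (α−1)/β = 32.1/7.7 = 4.169.
Mean = α/β = 33.1/7.7 = 4.299.
The posterior is right-skewed, so the mean exceeds the mode.

MAP = 4.169; posterior mean = 4.299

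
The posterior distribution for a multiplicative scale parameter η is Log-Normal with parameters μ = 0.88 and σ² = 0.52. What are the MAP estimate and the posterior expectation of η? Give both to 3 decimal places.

Mode = exp(μ − σ²) = exp(0.36) = 1.433.
Mean = exp(μ + σ²/2) = exp(1.140) = 3.127.
Mean > mode: the posterior has a right tail.

MAP: 1.433. Posterior mean: 3.127.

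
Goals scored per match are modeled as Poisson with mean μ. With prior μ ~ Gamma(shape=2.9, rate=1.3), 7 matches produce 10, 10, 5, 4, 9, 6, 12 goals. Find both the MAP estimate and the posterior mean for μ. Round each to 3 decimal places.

μ_MAP = 6.976, E[μ|data] = 7.096

Σ counts = 56. Posterior: Gamma(shape = 2.9+56 = 58.9, rate = 1.3+7 = 8.3).
Mode = (α−1)/β = 57.9/8.3 = 6.976.
Mean = α/β = 58.9/8.3 = 7.096.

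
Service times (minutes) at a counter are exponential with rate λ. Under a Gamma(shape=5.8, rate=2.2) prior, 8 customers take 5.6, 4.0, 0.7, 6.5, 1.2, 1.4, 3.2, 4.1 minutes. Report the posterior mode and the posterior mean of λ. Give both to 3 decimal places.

MAP = 0.443, posterior mean = 0.478

Σ times = 26.7. Posterior: Gamma(shape = 5.8+8 = 13.8, rate = 2.2+26.7 = 28.9).
Mode = (α−1)/β = 12.8/28.9 = 0.443.
Mean = α/β = 13.8/28.9 = 0.478.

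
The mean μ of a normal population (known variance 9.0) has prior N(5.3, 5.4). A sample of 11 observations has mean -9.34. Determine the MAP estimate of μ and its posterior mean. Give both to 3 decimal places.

MAP estimate = -7.414, posterior mean = -7.414

Posterior for μ is Normal. Precision-weighted mean: (1/5.4·5.3 + 11/9.0·-9.34) / (1/5.4 + 11/9.0) = -7.414.
A Normal posterior is symmetric, so mode = mean.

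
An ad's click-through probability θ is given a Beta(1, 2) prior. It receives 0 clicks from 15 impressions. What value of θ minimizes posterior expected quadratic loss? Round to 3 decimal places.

Posterior: Beta(1+0, 2+15) = Beta(1, 17).
Since α = 1 ≤ 1 and β > 1, the Beta density is monotone decreasing on [0,1]; the mode is at 0.
Mean = 1/(1+17) = 0.056.
Quadratic loss ⇒ the optimal estimator is the posterior mean.

0.056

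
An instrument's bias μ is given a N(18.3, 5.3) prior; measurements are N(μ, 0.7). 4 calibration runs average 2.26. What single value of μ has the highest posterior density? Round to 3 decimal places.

2.773

Posterior for μ is Normal. Precision-weighted mean: (1/5.3·18.3 + 4/0.7·2.26) / (1/5.3 + 4/0.7) = 2.773.
A Normal posterior is symmetric, so mode = mean.
This is the posterior mode — the MAP estimate.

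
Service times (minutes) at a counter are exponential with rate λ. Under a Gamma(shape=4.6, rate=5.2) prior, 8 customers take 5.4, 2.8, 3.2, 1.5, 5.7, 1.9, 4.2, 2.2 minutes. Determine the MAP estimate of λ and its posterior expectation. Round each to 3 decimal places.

λ_MAP = 0.361, E[λ|data] = 0.393

Σ times = 26.9. Posterior: Gamma(shape = 4.6+8 = 12.6, rate = 5.2+26.9 = 32.1).
Mode = (α−1)/β = 11.6/32.1 = 0.361.
Mean = α/β = 12.6/32.1 = 0.393.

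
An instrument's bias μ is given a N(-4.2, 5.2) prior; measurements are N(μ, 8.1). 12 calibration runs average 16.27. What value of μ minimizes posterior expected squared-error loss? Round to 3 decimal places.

13.918

Posterior for μ is Normal. Precision-weighted mean: (1/5.2·-4.2 + 12/8.1·16.27) / (1/5.2 + 12/8.1) = 13.918.
A Normal posterior is symmetric, so mode = mean.
Squared-error loss ⇒ the optimal estimator is the posterior mean.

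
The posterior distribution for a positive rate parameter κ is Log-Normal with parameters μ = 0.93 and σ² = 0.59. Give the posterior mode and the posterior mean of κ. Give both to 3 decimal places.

MAP: 1.405. Posterior mean: 3.404.

Mode = exp(μ − σ²) = exp(0.34) = 1.405.
Mean = exp(μ + σ²/2) = exp(1.225) = 3.404.
Right-skewed posterior ⇒ mode < mean.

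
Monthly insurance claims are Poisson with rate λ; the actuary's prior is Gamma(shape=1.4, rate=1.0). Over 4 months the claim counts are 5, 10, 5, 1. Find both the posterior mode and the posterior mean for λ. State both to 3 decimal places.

Σ counts = 21. Posterior: Gamma(shape = 1.4+21 = 22.4, rate = 1.0+4 = 5.0).
Mode = (α−1)/β = 21.4/5.0 = 4.280.
Mean = α/β = 22.4/5.0 = 4.480.
Right-skewed posterior ⇒ mode < mean.

MAP = 4.280, posterior mean = 4.480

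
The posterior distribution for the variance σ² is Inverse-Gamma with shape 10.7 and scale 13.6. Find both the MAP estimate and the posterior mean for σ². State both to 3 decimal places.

σ²_MAP = 1.162, E[σ²|data] = 1.402

Mode = β/(α+1) = 13.6/11.7 = 1.162.
Mean = β/(α−1) = 13.6/9.7 = 1.402.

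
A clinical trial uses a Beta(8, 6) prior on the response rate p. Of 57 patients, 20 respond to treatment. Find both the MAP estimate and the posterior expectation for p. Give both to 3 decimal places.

Posterior: Beta(8+20, 6+37) = Beta(28, 43).
Mode = (28−1)/(28+43−2) = 27/69 = 0.391.
Mean = 28/(28+43) = 28/71 = 0.394.

MAP = 0.391; posterior mean = 0.394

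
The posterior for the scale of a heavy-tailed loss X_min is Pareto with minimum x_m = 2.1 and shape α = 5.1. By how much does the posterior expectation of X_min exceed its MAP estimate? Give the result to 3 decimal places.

0.512

The Pareto density is strictly decreasing on [x_m, ∞), so the mode is x_m = 2.100.
Mean = α·x_m/(α−1) = 5.1·2.1/4.1 = 2.612.
Difference = 2.612 − 2.100 = 0.512.
The mean is pulled above the mode by the posterior's right skew.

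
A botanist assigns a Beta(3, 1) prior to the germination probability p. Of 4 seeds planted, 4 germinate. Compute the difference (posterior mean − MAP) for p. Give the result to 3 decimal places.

-0.125

Posterior: Beta(3+4, 1+0) = Beta(7, 1).
Since β = 1 ≤ 1 and α > 1, the Beta density is monotone increasing on [0,1]; the mode is at 1.
Mean = 7/(7+1) = 0.875.
Difference = 0.875 − 1.000 = -0.125.
The posterior is left-skewed, so the mode exceeds the mean.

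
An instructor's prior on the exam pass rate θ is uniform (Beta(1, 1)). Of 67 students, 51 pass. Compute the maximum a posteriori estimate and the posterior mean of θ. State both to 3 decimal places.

θ_MAP = 0.761, E[θ|data] = 0.754

Posterior: Beta(1+51, 1+16) = Beta(52, 17).
Mode = (52−1)/(52+17−2) = 51/67 = 0.761.
With a flat prior the MAP equals the MLE, 51/67.
Mean = 52/(52+17) = 52/69 = 0.754.
The mean is pulled below the mode by the posterior's left skew.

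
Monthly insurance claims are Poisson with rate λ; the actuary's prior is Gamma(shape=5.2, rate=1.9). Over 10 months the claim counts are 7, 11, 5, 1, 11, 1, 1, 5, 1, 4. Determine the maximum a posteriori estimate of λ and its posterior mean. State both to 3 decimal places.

λ_MAP = 4.303, E[λ|data] = 4.387

Σ counts = 47. Posterior: Gamma(shape = 5.2+47 = 52.2, rate = 1.9+10 = 11.9).
Mode = (α−1)/β = 51.2/11.9 = 4.303.
Mean = α/β = 52.2/11.9 = 4.387.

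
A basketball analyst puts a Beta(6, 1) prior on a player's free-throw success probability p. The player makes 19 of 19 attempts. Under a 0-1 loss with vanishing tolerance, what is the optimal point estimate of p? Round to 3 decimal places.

1.000

Posterior: Beta(6+19, 1+0) = Beta(25, 1).
Since β = 1 ≤ 1 and α > 1, the Beta density is monotone increasing on [0,1]; the mode is at 1.
Mean = 25/(25+1) = 0.962.
This is the posterior mode — the MAP estimate.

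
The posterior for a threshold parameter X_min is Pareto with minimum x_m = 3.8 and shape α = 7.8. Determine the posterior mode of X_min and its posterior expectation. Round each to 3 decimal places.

MAP: 3.800. Posterior mean: 4.359.

The Pareto density is strictly decreasing on [x_m, ∞), so the mode is x_m = 3.800.
Mean = α·x_m/(α−1) = 7.8·3.8/6.8 = 4.359.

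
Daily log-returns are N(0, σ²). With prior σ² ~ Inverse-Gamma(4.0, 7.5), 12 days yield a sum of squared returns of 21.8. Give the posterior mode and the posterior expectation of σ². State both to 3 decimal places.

Posterior: Inverse-Gamma(shape = 4.0+12/2 = 10.0, scale = 7.5+21.8/2 = 18.4).
Mode = β/(α+1) = 18.4/11.0 = 1.673.
Mean = β/(α−1) = 18.4/9.0 = 2.044.
The posterior is right-skewed, so the mean exceeds the mode.

MAP: 1.673. Posterior mean: 2.044.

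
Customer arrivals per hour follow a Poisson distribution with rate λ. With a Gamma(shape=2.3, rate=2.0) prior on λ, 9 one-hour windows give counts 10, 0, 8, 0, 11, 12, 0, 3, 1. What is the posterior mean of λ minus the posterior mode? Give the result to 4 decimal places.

0.0909

Σ counts = 45. Posterior: Gamma(shape = 2.3+45 = 47.3, rate = 2.0+9 = 11.0).
Mode = (α−1)/β = 46.3/11.0 = 4.2091.
Mean = α/β = 47.3/11.0 = 4.3000.
Difference = 4.3000 − 4.2091 = 0.0909.
The posterior is right-skewed, so the mean exceeds the mode.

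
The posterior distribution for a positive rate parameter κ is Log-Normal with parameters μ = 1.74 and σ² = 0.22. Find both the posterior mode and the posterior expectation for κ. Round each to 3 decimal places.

MAP = 4.572, posterior mean = 6.360

Mode = exp(μ − σ²) = exp(1.52) = 4.572.
Mean = exp(μ + σ²/2) = exp(1.850) = 6.360.
The posterior is right-skewed, so the mean exceeds the mode.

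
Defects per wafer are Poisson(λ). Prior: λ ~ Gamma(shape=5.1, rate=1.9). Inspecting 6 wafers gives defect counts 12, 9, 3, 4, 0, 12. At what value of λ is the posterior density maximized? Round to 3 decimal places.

5.582

Σ counts = 40. Posterior: Gamma(shape = 5.1+40 = 45.1, rate = 1.9+6 = 7.9).
Mode = (α−1)/β = 44.1/7.9 = 5.582.
Mean = α/β = 45.1/7.9 = 5.709.
This is the posterior mode — the MAP estimate.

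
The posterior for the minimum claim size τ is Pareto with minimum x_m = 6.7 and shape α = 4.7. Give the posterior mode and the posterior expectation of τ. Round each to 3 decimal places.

τ_MAP = 6.700, E[τ|data] = 8.511

The Pareto density is strictly decreasing on [x_m, ∞), so the mode is x_m = 6.700.
Mean = α·x_m/(α−1) = 4.7·6.7/3.7 = 8.511.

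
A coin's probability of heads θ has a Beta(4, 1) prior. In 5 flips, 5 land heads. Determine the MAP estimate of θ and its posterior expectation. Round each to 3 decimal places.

θ_MAP = 1.000, E[θ|data] = 0.900

Posterior: Beta(4+5, 1+0) = Beta(9, 1).
Since β = 1 ≤ 1 and α > 1, the Beta density is monotone increasing on [0,1]; the mode is at 1.
Mean = 9/(9+1) = 0.900.
Left-skewed posterior ⇒ mean < mode.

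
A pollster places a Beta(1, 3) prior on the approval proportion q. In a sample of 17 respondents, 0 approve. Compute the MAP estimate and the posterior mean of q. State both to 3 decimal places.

Posterior: Beta(1+0, 3+17) = Beta(1, 20).
Since α = 1 ≤ 1 and β > 1, the Beta density is monotone decreasing on [0,1]; the mode is at 0.
Mean = 1/(1+20) = 0.048.
Mean > mode: the posterior has a right tail.

MAP estimate = 0.000, posterior mean = 0.048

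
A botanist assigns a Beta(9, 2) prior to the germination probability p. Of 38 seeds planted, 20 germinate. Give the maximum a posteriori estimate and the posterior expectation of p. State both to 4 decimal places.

MAP = 0.5957, posterior mean = 0.5918

Posterior: Beta(9+20, 2+18) = Beta(29, 20).
Mode = (29−1)/(29+20−2) = 28/47 = 0.5957.
Mean = 29/(29+20) = 29/49 = 0.5918.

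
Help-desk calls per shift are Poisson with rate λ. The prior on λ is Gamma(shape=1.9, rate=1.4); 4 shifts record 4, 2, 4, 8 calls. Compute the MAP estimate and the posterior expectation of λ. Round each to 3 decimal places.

Σ counts = 18. Posterior: Gamma(shape = 1.9+18 = 19.9, rate = 1.4+4 = 5.4).
Mode = (α−1)/β = 18.9/5.4 = 3.500.
Mean = α/β = 19.9/5.4 = 3.685.
The mean is pulled above the mode by the posterior's right skew.

MAP = 3.500; posterior mean = 3.685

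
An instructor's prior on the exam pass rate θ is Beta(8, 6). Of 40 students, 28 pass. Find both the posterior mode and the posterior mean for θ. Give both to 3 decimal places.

MAP = 0.673, posterior mean = 0.667

Posterior: Beta(8+28, 6+12) = Beta(36, 18).
Mode = (36−1)/(36+18−2) = 35/52 = 0.673.
Mean = 36/(36+18) = 36/54 = 0.667.
Mode > mean: the posterior has a left tail.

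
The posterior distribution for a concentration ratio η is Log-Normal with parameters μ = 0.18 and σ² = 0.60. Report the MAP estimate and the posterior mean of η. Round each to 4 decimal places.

MAP estimate = 0.6570, posterior mean = 1.6161

Mode = exp(μ − σ²) = exp(-0.42) = 0.6570.
Mean = exp(μ + σ²/2) = exp(0.480) = 1.6161.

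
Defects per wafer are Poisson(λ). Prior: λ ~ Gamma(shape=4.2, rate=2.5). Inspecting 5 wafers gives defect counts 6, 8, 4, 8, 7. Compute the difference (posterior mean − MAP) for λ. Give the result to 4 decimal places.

0.1333

Σ counts = 33. Posterior: Gamma(shape = 4.2+33 = 37.2, rate = 2.5+5 = 7.5).
Mode = (α−1)/β = 36.2/7.5 = 4.8267.
Mean = α/β = 37.2/7.5 = 4.9600.
Difference = 4.9600 − 4.8267 = 0.1333.
The posterior is right-skewed, so the mean exceeds the mode.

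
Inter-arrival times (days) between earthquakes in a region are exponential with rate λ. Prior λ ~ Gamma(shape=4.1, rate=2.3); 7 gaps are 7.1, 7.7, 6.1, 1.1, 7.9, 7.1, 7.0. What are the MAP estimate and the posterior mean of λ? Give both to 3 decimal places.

MAP = 0.218; posterior mean = 0.240

Σ times = 44.0. Posterior: Gamma(shape = 4.1+7 = 11.1, rate = 2.3+44.0 = 46.3).
Mode = (α−1)/β = 10.1/46.3 = 0.218.
Mean = α/β = 11.1/46.3 = 0.240.
Right-skewed posterior ⇒ mode < mean.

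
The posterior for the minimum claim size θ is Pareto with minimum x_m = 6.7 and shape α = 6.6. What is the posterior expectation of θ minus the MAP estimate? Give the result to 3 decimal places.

The Pareto density is strictly decreasing on [x_m, ∞), so the mode is x_m = 6.700.
Mean = α·x_m/(α−1) = 6.6·6.7/5.6 = 7.896.
Difference = 7.896 − 6.700 = 1.196.

1.196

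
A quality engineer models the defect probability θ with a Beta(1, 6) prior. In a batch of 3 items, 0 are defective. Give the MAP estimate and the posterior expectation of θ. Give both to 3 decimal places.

Posterior: Beta(1+0, 6+3) = Beta(1, 9).
Since α = 1 ≤ 1 and β > 1, the Beta density is monotone decreasing on [0,1]; the mode is at 0.
Mean = 1/(1+9) = 0.100.

MAP estimate = 0.000, posterior expectation = 0.100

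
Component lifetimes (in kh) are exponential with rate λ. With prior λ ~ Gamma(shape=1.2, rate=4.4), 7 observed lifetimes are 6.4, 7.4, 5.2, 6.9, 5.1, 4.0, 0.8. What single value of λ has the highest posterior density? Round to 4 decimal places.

Σ times = 35.8. Posterior: Gamma(shape = 1.2+7 = 8.2, rate = 4.4+35.8 = 40.2).
Mode = (α−1)/β = 7.2/40.2 = 0.1791.
Mean = α/β = 8.2/40.2 = 0.2040.
This is the posterior mode — the MAP estimate.

0.1791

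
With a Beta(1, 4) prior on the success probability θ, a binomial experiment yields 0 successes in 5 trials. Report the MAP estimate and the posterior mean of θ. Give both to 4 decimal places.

Posterior: Beta(1+0, 4+5) = Beta(1, 9).
Since α = 1 ≤ 1 and β > 1, the Beta density is monotone decreasing on [0,1]; the mode is at 0.
Mean = 1/(1+9) = 0.1000.

MAP estimate = 0.0000, posterior mean = 0.1000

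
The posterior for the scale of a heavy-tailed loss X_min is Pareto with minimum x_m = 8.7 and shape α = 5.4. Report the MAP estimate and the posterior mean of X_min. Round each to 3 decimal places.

The Pareto density is strictly decreasing on [x_m, ∞), so the mode is x_m = 8.700.
Mean = α·x_m/(α−1) = 5.4·8.7/4.4 = 10.677.

X_min_MAP = 8.700, E[X_min|data] = 10.677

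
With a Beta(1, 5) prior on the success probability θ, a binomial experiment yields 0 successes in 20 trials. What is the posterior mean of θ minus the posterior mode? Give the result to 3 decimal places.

Posterior: Beta(1+0, 5+20) = Beta(1, 25).
Since α = 1 ≤ 1 and β > 1, the Beta density is monotone decreasing on [0,1]; the mode is at 0.
Mean = 1/(1+25) = 0.038.
Difference = 0.038 − 0.000 = 0.038.
The mean is pulled above the mode by the posterior's right skew.

0.038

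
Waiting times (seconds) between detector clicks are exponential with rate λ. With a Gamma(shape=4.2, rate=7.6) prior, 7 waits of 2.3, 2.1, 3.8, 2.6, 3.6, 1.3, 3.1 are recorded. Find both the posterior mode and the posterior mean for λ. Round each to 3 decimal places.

Σ times = 18.8. Posterior: Gamma(shape = 4.2+7 = 11.2, rate = 7.6+18.8 = 26.4).
Mode = (α−1)/β = 10.2/26.4 = 0.386.
Mean = α/β = 11.2/26.4 = 0.424.

MAP = 0.386, posterior mean = 0.424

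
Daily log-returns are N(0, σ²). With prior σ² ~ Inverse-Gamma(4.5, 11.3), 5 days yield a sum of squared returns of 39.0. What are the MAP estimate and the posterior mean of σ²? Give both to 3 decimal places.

Posterior: Inverse-Gamma(shape = 4.5+5/2 = 7.0, scale = 11.3+39.0/2 = 30.8).
Mode = β/(α+1) = 30.8/8.0 = 3.850.
Mean = β/(α−1) = 30.8/6.0 = 5.133.
The mean is pulled above the mode by the posterior's right skew.

MAP: 3.850. Posterior mean: 5.133.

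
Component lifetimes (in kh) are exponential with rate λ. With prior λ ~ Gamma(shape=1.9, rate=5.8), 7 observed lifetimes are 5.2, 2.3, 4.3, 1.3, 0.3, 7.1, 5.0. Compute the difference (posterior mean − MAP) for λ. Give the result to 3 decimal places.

Σ times = 25.5. Posterior: Gamma(shape = 1.9+7 = 8.9, rate = 5.8+25.5 = 31.3).
Mode = (α−1)/β = 7.9/31.3 = 0.252.
Mean = α/β = 8.9/31.3 = 0.284.
Difference = 0.284 − 0.252 = 0.032.
The mean is pulled above the mode by the posterior's right skew.

0.032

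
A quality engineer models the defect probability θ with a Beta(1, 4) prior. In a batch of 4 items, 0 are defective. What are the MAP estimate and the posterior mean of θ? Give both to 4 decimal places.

Posterior: Beta(1+0, 4+4) = Beta(1, 8).
Since α = 1 ≤ 1 and β > 1, the Beta density is monotone decreasing on [0,1]; the mode is at 0.
Mean = 1/(1+8) = 0.1111.
The posterior is right-skewed, so the mean exceeds the mode.

MAP: 0.0000. Posterior mean: 0.1111.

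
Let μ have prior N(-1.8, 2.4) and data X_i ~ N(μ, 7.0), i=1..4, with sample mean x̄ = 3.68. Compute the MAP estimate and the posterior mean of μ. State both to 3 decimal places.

MAP: 1.369. Posterior mean: 1.369.

Posterior for μ is Normal. Precision-weighted mean: (1/2.4·-1.8 + 4/7.0·3.68) / (1/2.4 + 4/7.0) = 1.369.
A Normal posterior is symmetric, so mode = mean.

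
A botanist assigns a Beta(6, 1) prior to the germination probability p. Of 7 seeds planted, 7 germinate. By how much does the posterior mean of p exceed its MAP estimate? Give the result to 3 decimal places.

-0.071

Posterior: Beta(6+7, 1+0) = Beta(13, 1).
Since β = 1 ≤ 1 and α > 1, the Beta density is monotone increasing on [0,1]; the mode is at 1.
Mean = 13/(13+1) = 0.929.
Difference = 0.929 − 1.000 = -0.071.
The mean is pulled below the mode by the posterior's left skew.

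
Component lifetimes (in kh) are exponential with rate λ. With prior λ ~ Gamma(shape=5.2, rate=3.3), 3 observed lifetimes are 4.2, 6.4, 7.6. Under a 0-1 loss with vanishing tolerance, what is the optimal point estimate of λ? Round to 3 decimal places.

Σ times = 18.2. Posterior: Gamma(shape = 5.2+3 = 8.2, rate = 3.3+18.2 = 21.5).
Mode = (α−1)/β = 7.2/21.5 = 0.335.
Mean = α/β = 8.2/21.5 = 0.381.
This is the posterior mode — the MAP estimate.

0.335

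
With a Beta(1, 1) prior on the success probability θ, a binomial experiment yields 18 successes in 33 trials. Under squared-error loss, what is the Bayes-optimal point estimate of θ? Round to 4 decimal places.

Posterior: Beta(1+18, 1+15) = Beta(19, 16).
Mode = (19−1)/(19+16−2) = 18/33 = 0.5455.
With a flat prior the MAP equals the MLE, 18/33.
Mean = 19/(19+16) = 19/35 = 0.5429.
Squared-error loss ⇒ the optimal estimator is the posterior mean.

0.5429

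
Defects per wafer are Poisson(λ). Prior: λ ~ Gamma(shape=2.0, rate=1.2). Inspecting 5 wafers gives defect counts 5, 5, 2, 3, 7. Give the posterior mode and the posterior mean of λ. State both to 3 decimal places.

λ_MAP = 3.710, E[λ|data] = 3.871

Σ counts = 22. Posterior: Gamma(shape = 2.0+22 = 24.0, rate = 1.2+5 = 6.2).
Mode = (α−1)/β = 23.0/6.2 = 3.710.
Mean = α/β = 24.0/6.2 = 3.871.
Mean > mode: the posterior has a right tail.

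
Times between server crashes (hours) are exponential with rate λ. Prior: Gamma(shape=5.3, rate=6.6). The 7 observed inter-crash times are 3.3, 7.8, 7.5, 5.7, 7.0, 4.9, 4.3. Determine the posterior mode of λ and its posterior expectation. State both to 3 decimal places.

Σ times = 40.5. Posterior: Gamma(shape = 5.3+7 = 12.3, rate = 6.6+40.5 = 47.1).
Mode = (α−1)/β = 11.3/47.1 = 0.240.
Mean = α/β = 12.3/47.1 = 0.261.
Mean > mode: the posterior has a right tail.

MAP = 0.240; posterior mean = 0.261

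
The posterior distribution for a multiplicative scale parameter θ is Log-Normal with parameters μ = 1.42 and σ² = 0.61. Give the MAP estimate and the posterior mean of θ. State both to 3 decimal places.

MAP: 2.248. Posterior mean: 5.613.

Mode = exp(μ − σ²) = exp(0.81) = 2.248.
Mean = exp(μ + σ²/2) = exp(1.725) = 5.613.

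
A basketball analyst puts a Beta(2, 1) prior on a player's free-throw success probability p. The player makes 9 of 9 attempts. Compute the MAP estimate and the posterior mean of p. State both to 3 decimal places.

Posterior: Beta(2+9, 1+0) = Beta(11, 1).
Since β = 1 ≤ 1 and α > 1, the Beta density is monotone increasing on [0,1]; the mode is at 1.
Mean = 11/(11+1) = 0.917.

MAP: 1.000. Posterior mean: 0.917.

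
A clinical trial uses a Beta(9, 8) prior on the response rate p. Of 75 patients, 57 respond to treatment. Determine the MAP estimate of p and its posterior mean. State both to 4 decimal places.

MAP: 0.7222. Posterior mean: 0.7174.

Posterior: Beta(9+57, 8+18) = Beta(66, 26).
Mode = (66−1)/(66+26−2) = 65/90 = 0.7222.
Mean = 66/(66+26) = 66/92 = 0.7174.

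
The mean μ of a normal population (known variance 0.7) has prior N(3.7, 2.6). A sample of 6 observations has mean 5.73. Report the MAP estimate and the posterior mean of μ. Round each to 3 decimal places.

MAP = 5.643; posterior mean = 5.643

Posterior for μ is Normal. Precision-weighted mean: (1/2.6·3.7 + 6/0.7·5.73) / (1/2.6 + 6/0.7) = 5.643.
A Normal posterior is symmetric, so mode = mean.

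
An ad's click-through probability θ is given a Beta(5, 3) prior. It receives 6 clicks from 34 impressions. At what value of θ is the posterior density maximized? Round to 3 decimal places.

Posterior: Beta(5+6, 3+28) = Beta(11, 31).
Mode = (11−1)/(11+31−2) = 10/40 = 0.250.
Mean = 11/(11+31) = 11/42 = 0.262.
This is the posterior mode — the MAP estimate.

0.250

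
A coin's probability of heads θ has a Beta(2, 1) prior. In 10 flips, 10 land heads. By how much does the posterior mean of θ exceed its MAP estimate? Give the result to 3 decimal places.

-0.077

Posterior: Beta(2+10, 1+0) = Beta(12, 1).
Since β = 1 ≤ 1 and α > 1, the Beta density is monotone increasing on [0,1]; the mode is at 1.
Mean = 12/(12+1) = 0.923.
Difference = 0.923 − 1.000 = -0.077.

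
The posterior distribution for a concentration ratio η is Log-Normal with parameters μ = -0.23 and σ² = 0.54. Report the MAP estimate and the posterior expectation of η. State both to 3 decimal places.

Mode = exp(μ − σ²) = exp(-0.77) = 0.463.
Mean = exp(μ + σ²/2) = exp(0.040) = 1.041.
Right-skewed posterior ⇒ mode < mean.

MAP = 0.463; posterior mean = 1.041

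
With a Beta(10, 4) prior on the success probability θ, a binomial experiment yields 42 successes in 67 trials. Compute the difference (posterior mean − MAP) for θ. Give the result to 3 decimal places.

-0.004

Posterior: Beta(10+42, 4+25) = Beta(52, 29).
Mode = (52−1)/(52+29−2) = 51/79 = 0.646.
Mean = 52/(52+29) = 52/81 = 0.642.
Difference = 0.642 − 0.646 = -0.004.
The posterior is left-skewed, so the mode exceeds the mean.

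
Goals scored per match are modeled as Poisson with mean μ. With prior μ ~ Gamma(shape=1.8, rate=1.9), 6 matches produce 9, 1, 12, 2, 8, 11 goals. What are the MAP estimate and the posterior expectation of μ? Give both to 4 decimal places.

MAP estimate = 5.5443, posterior expectation = 5.6709

Σ counts = 43. Posterior: Gamma(shape = 1.8+43 = 44.8, rate = 1.9+6 = 7.9).
Mode = (α−1)/β = 43.8/7.9 = 5.5443.
Mean = α/β = 44.8/7.9 = 5.6709.
Mean > mode: the posterior has a right tail.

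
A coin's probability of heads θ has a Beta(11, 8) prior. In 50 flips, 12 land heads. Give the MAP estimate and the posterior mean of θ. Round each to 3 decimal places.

Posterior: Beta(11+12, 8+38) = Beta(23, 46).
Mode = (23−1)/(23+46−2) = 22/67 = 0.328.
Mean = 23/(23+46) = 23/69 = 0.333.

MAP: 0.328. Posterior mean: 0.333.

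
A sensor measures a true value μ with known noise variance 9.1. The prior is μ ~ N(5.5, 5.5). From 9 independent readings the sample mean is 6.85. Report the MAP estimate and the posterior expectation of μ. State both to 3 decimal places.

Posterior for μ is Normal. Precision-weighted mean: (1/5.5·5.5 + 9/9.1·6.85) / (1/5.5 + 9/9.1) = 6.640.
A Normal posterior is symmetric, so mode = mean.

MAP: 6.640. Posterior mean: 6.640.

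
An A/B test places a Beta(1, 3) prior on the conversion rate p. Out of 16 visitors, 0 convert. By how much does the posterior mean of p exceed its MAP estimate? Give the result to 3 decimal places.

0.050

Posterior: Beta(1+0, 3+16) = Beta(1, 19).
Since α = 1 ≤ 1 and β > 1, the Beta density is monotone decreasing on [0,1]; the mode is at 0.
Mean = 1/(1+19) = 0.050.
Difference = 0.050 − 0.000 = 0.050.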